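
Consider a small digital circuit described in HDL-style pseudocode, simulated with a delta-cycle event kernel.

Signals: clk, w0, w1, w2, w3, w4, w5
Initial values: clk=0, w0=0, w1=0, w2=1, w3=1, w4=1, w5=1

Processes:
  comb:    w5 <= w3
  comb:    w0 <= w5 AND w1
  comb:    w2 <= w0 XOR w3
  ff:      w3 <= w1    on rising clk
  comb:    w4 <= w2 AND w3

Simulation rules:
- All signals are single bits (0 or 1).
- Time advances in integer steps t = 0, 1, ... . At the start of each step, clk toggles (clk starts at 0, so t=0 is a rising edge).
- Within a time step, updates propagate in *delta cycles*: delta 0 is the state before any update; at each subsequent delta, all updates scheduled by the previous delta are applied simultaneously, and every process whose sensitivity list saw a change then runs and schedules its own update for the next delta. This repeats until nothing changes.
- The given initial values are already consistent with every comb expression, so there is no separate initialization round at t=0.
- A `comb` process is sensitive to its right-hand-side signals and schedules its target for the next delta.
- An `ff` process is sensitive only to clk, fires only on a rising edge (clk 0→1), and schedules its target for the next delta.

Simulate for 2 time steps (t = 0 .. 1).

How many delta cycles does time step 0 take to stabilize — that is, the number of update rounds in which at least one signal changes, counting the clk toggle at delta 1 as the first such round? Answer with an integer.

t=0 Δ0: w1=0 clk=0 w2=1 w4=1 w0=0 w3=1 w5=1
  Δ1: clk:0→1
  Δ2: w3:1→0
  Δ3: w2:1→0, w4:1→0, w5:1→0
  (3Δ to stable)
t=1 Δ0: w1=0 clk=1 w2=0 w4=0 w0=0 w3=0 w5=0
  Δ1: clk:1→0
  (1Δ to stable)

3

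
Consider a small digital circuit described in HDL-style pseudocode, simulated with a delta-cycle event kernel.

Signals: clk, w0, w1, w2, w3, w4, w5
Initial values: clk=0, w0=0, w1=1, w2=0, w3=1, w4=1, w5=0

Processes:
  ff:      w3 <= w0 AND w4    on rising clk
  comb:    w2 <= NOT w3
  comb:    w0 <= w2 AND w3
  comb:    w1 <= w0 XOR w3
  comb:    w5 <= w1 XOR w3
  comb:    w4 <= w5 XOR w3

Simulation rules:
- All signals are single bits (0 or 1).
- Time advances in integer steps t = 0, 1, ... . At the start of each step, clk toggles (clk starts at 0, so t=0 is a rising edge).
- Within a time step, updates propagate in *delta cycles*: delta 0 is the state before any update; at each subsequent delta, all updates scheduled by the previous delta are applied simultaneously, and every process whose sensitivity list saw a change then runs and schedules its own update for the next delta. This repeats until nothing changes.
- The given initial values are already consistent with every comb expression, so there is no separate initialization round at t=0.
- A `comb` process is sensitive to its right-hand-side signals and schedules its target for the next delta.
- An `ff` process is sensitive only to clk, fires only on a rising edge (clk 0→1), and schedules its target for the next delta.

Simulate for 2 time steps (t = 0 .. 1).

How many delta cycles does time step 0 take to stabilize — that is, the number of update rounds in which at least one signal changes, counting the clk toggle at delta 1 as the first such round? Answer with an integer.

[bits: w5,w4,clk,w2,w3,w1,w0]
t=0: Δ0=0100110 Δ1=0110110 Δ2=0110010 Δ3=1011000 Δ4=0111000 Δ5=0011000 | 5Δ
t=1: Δ0=0011000 Δ1=0001000 | 1Δ

5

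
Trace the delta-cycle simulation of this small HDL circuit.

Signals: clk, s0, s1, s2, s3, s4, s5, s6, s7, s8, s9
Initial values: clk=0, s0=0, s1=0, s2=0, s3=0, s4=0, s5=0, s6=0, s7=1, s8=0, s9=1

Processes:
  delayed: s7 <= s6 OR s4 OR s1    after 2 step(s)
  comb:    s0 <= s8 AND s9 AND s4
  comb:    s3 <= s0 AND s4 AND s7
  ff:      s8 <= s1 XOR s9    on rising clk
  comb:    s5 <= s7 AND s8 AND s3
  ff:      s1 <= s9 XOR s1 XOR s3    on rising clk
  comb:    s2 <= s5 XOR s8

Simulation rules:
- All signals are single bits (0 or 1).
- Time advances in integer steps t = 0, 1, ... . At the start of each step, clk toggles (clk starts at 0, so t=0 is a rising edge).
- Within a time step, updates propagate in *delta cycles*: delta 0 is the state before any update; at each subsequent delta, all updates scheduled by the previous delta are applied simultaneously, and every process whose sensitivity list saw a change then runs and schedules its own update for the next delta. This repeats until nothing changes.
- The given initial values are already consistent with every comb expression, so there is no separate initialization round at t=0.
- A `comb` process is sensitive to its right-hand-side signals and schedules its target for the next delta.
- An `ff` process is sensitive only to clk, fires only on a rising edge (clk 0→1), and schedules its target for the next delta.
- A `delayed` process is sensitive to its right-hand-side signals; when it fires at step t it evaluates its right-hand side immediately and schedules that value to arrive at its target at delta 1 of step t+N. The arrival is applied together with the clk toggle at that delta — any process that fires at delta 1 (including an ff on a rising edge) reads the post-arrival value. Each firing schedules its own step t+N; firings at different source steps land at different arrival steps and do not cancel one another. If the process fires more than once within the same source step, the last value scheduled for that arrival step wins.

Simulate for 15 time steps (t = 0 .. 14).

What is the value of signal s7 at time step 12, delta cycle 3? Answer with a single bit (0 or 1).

0

[bits: clk,s3,s9,s7,s6,s4,s2,s5,s8,s1,s0]
t=0: Δ0=00110000000 Δ1=10110000000 Δ2=10110000110 Δ3=10110010110 | 3Δ
t=1: Δ0=10110010110 Δ1=00110010110 | 1Δ
t=2: Δ0=00110010110 Δ1=10110010110 Δ2=10110010000 Δ3=10110000000 | 3Δ
t=3: Δ0=10110000000 Δ1=00110000000 | 1Δ
t=4: Δ0=00110000000 Δ1=10100000000 Δ2=10100000110 Δ3=10100010110 | 3Δ
t=5: Δ0=10100010110 Δ1=00100010110 | 1Δ
t=6: Δ0=00100010110 Δ1=10110010110 Δ2=10110010000 Δ3=10110000000 | 3Δ
t=7: Δ0=10110000000 Δ1=00110000000 | 1Δ
t=8: Δ0=00110000000 Δ1=10100000000 Δ2=10100000110 Δ3=10100010110 | 3Δ
t=9: Δ0=10100010110 Δ1=00100010110 | 1Δ
t=10: Δ0=00100010110 Δ1=10110010110 Δ2=10110010000 Δ3=10110000000 | 3Δ
t=11: Δ0=10110000000 Δ1=00110000000 | 1Δ
t=12: Δ0=00110000000 Δ1=10100000000 Δ2=10100000110 Δ3=10100010110 | 3Δ
t=13: Δ0=10100010110 Δ1=00100010110 | 1Δ
t=14: Δ0=00100010110 Δ1=10110010110 Δ2=10110010000 Δ3=10110000000 | 3Δ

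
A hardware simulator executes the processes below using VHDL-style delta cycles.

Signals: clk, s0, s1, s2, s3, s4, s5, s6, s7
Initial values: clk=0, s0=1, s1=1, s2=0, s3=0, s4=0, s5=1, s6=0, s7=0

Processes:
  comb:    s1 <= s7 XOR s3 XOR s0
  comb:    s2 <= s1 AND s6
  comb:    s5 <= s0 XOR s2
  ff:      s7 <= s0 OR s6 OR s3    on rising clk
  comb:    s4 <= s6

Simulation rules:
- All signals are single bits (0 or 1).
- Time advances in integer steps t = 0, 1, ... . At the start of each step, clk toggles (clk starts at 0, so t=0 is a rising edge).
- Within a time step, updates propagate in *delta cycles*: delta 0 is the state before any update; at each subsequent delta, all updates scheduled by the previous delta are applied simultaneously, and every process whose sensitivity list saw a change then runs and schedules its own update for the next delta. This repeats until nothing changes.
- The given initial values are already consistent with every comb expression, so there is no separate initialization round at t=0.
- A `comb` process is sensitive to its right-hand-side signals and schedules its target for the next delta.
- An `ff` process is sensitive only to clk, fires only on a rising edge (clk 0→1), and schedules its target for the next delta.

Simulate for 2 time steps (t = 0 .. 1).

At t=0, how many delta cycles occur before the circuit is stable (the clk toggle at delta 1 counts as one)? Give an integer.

t=0 Δ0: s3=0 s0=1 s1=1 s5=1 s4=0 s6=0 s2=0 s7=0 clk=0
  Δ1: clk:0→1
  Δ2: s7:0→1
  Δ3: s1:1→0
  (3Δ to stable)
t=1 Δ0: s3=0 s0=1 s1=0 s5=1 s4=0 s6=0 s2=0 s7=1 clk=1
  Δ1: clk:1→0
  (1Δ to stable)

3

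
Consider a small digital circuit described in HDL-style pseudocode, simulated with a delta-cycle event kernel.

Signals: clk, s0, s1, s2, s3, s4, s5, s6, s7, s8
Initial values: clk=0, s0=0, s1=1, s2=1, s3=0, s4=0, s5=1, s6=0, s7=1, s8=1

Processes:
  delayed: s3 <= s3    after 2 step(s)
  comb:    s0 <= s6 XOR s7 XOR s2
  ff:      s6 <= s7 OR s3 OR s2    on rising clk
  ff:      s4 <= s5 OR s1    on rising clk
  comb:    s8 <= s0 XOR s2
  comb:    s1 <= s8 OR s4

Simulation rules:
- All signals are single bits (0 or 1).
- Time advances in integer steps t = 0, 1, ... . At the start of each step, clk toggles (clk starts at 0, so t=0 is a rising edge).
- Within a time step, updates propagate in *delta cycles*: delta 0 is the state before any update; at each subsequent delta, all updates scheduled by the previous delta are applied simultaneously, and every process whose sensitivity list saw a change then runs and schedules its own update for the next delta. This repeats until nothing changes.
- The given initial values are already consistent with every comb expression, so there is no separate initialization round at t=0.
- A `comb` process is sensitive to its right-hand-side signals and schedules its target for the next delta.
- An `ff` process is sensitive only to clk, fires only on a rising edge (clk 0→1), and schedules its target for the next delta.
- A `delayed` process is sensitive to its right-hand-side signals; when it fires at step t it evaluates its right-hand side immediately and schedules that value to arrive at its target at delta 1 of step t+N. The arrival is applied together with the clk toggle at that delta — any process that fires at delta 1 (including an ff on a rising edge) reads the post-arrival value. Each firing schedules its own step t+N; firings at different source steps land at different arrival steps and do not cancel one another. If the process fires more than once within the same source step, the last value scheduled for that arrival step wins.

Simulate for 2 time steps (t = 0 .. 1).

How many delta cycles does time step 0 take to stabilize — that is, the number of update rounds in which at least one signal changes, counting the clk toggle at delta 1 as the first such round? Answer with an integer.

4

t=0 Δ0: s5=1 s2=1 clk=0 s7=1 s4=0 s0=0 s1=1 s8=1 s6=0 s3=0
  Δ1: clk:0→1
  Δ2: s4:0→1, s6:0→1
  Δ3: s0:0→1
  Δ4: s8:1→0
  (4Δ to stable)
t=1 Δ0: s5=1 s2=1 clk=1 s7=1 s4=1 s0=1 s1=1 s8=0 s6=1 s3=0
  Δ1: clk:1→0
  (1Δ to stable)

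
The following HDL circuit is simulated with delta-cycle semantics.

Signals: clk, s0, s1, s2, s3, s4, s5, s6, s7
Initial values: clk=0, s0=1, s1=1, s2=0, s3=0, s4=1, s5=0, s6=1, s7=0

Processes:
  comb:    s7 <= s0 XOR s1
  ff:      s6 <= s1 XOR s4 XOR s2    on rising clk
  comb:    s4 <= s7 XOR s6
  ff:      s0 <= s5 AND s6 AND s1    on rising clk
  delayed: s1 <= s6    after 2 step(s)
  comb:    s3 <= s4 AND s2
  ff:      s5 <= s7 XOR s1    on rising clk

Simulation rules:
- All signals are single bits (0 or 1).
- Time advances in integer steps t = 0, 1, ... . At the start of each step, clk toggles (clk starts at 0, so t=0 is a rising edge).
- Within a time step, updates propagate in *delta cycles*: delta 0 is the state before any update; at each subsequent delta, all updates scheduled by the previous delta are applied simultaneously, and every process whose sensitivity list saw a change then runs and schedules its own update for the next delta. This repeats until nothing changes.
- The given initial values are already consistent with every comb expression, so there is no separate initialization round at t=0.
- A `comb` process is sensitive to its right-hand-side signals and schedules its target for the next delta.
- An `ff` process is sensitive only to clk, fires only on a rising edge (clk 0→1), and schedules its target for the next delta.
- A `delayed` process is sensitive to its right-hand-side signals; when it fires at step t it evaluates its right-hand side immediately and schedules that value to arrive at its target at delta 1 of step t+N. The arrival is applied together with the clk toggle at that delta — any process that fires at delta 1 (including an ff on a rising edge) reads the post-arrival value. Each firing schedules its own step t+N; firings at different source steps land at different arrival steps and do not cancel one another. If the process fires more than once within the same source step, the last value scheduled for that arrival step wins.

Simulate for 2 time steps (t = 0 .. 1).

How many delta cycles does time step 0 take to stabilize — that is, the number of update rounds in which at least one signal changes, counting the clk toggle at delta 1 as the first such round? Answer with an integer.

4

t=0 Δ0: s1=1 clk=0 s7=0 s2=0 s4=1 s0=1 s6=1 s3=0 s5=0
  Δ1: clk:0→1
  Δ2: s0:1→0, s6:1→0, s5:0→1
  Δ3: s7:0→1, s4:1→0
  Δ4: s4:0→1
  (4Δ to stable)
t=1 Δ0: s1=1 clk=1 s7=1 s2=0 s4=1 s0=0 s6=0 s3=0 s5=1
  Δ1: clk:1→0
  (1Δ to stable)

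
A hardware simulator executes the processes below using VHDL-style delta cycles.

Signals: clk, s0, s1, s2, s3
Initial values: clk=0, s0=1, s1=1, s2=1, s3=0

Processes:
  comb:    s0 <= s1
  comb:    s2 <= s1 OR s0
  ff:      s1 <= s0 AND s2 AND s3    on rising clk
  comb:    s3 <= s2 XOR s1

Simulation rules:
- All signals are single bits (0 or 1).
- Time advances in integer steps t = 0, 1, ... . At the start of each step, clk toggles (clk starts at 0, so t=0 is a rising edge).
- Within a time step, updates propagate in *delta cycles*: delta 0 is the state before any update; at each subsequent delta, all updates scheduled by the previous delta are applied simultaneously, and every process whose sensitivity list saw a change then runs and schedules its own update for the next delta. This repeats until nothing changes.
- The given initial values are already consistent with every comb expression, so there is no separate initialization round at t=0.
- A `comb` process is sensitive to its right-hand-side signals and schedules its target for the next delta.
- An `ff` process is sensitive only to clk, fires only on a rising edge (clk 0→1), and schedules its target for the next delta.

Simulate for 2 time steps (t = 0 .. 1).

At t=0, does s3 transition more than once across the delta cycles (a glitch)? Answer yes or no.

yes

t0.Δ0 s0=1 s3=0 s1=1 s2=1 clk=0
t0.Δ1 s0=1 s3=0 s1=1 s2=1 clk=1
t0.Δ2 s0=1 s3=0 s1=0 s2=1 clk=1
t0.Δ3 s0=0 s3=1 s1=0 s2=1 clk=1
t0.Δ4 s0=0 s3=1 s1=0 s2=0 clk=1
t0.Δ5 s0=0 s3=0 s1=0 s2=0 clk=1
t1.Δ0 s0=0 s3=0 s1=0 s2=0 clk=1
t1.Δ1 s0=0 s3=0 s1=0 s2=0 clk=0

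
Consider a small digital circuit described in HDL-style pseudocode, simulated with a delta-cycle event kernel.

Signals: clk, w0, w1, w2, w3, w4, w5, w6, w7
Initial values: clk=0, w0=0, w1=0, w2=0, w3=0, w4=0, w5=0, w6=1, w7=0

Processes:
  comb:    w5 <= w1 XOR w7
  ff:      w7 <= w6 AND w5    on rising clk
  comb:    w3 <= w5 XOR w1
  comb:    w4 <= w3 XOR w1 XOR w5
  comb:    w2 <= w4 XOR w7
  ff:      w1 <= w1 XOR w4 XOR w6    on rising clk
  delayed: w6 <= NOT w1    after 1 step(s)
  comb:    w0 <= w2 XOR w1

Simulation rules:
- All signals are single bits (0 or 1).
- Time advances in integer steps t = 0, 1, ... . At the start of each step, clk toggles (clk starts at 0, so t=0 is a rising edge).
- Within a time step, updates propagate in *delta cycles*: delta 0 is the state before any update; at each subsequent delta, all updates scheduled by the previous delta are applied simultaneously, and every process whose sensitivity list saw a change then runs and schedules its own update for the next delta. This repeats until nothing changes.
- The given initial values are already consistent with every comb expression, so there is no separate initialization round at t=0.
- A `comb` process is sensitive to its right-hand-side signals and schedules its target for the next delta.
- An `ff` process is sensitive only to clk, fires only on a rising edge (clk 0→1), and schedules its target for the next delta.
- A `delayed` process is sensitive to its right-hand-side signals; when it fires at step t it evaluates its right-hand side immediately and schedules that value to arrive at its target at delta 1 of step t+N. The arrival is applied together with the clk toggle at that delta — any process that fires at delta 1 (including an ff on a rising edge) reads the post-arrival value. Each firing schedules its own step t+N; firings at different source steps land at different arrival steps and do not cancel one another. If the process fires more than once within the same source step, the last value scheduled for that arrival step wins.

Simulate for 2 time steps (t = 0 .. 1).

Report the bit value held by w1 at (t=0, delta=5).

t=0 Δ0: w5=0 w6=1 w0=0 w1=0 w7=0 clk=0 w3=0 w4=0 w2=0
  Δ1: clk:0→1
  Δ2: w1:0→1
  Δ3: w5:0→1, w0:0→1, w3:0→1, w4:0→1
  Δ4: w3:1→0, w2:0→1
  Δ5: w0:1→0, w4:1→0
  Δ6: w2:1→0
  Δ7: w0:0→1
  (7Δ to stable)
t=1 Δ0: w5=1 w6=1 w0=1 w1=1 w7=0 clk=1 w3=0 w4=0 w2=0
  Δ1: w6:1→0, clk:1→0
  (1Δ to stable)

1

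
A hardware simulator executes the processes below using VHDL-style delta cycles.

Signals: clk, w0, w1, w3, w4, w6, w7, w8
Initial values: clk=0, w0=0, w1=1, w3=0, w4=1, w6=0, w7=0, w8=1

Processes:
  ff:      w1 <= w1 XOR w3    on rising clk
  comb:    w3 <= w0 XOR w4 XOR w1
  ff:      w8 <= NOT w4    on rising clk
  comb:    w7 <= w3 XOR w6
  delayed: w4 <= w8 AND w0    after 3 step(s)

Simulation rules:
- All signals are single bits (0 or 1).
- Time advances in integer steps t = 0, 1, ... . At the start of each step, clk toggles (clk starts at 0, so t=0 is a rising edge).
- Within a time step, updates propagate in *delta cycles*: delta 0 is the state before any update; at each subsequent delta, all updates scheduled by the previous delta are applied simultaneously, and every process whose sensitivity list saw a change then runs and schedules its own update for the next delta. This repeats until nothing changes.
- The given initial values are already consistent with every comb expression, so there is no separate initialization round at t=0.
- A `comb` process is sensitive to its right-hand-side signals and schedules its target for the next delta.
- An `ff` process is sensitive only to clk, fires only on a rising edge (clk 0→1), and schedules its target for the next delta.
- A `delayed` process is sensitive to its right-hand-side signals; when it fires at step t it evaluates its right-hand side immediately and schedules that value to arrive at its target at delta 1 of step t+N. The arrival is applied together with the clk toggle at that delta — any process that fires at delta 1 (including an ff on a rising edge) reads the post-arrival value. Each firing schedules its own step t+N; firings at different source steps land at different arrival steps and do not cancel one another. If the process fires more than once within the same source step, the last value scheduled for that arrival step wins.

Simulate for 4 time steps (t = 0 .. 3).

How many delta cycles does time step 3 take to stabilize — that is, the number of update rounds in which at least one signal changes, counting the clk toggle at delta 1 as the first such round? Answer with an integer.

3

t=0 Δ0: w1=1 w8=1 clk=0 w4=1 w3=0 w7=0 w0=0 w6=0
  Δ1: clk:0→1
  Δ2: w8:1→0
  (2Δ to stable)
t=1 Δ0: w1=1 w8=0 clk=1 w4=1 w3=0 w7=0 w0=0 w6=0
  Δ1: clk:1→0
  (1Δ to stable)
t=2 Δ0: w1=1 w8=0 clk=0 w4=1 w3=0 w7=0 w0=0 w6=0
  Δ1: clk:0→1
  (1Δ to stable)
t=3 Δ0: w1=1 w8=0 clk=1 w4=1 w3=0 w7=0 w0=0 w6=0
  Δ1: clk:1→0, w4:1→0
  Δ2: w3:0→1
  Δ3: w7:0→1
  (3Δ to stable)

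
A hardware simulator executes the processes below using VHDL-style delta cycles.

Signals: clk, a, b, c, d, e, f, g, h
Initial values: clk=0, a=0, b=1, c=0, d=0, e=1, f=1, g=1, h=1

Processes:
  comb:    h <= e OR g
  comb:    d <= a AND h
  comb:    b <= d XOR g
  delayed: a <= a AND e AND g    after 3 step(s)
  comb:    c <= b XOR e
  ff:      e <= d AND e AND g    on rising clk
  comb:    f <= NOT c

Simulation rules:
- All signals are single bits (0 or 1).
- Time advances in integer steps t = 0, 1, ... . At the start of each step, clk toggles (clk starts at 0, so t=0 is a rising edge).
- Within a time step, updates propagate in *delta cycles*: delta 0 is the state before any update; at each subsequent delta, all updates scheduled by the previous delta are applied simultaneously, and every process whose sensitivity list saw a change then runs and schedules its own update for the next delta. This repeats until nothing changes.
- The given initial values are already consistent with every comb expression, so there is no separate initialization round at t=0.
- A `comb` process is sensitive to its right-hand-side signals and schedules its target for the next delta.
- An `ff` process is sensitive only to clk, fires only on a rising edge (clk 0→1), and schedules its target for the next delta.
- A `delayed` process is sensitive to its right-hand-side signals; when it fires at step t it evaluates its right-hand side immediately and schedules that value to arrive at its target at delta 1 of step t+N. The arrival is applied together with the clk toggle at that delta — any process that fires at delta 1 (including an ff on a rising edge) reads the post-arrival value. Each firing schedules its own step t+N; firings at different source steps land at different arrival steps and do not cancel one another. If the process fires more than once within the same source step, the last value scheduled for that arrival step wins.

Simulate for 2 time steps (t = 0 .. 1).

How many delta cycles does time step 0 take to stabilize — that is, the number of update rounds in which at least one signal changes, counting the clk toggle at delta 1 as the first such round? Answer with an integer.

t0.Δ0 f=1 b=1 a=0 h=1 g=1 c=0 clk=0 d=0 e=1
t0.Δ1 f=1 b=1 a=0 h=1 g=1 c=0 clk=1 d=0 e=1
t0.Δ2 f=1 b=1 a=0 h=1 g=1 c=0 clk=1 d=0 e=0
t0.Δ3 f=1 b=1 a=0 h=1 g=1 c=1 clk=1 d=0 e=0
t0.Δ4 f=0 b=1 a=0 h=1 g=1 c=1 clk=1 d=0 e=0
t1.Δ0 f=0 b=1 a=0 h=1 g=1 c=1 clk=1 d=0 e=0
t1.Δ1 f=0 b=1 a=0 h=1 g=1 c=1 clk=0 d=0 e=0

4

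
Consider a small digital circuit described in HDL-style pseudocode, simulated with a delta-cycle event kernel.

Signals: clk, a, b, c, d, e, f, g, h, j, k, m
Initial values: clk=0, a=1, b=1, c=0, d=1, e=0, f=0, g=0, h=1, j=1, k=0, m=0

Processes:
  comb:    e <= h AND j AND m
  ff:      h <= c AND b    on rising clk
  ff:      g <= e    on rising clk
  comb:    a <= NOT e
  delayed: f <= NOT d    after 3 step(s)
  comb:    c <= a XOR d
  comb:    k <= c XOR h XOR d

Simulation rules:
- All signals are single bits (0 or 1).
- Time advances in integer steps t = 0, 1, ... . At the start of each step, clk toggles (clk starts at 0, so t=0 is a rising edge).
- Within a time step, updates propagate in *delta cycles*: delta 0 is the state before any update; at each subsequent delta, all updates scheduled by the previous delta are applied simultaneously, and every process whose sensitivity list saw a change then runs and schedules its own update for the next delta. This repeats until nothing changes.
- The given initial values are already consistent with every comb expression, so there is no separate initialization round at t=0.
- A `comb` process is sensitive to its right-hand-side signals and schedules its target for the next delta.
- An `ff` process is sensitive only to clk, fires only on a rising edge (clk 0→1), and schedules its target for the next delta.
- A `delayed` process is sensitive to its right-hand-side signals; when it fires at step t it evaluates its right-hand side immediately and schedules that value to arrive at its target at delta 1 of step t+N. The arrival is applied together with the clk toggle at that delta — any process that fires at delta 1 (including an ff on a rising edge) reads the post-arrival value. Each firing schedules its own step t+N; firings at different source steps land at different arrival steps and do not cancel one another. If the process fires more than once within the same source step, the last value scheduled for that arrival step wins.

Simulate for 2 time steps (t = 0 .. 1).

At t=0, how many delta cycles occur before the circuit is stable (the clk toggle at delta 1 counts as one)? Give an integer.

[bits: e,f,k,b,clk,m,c,d,g,a,h,j]
t=0: Δ0=000100010111 Δ1=000110010111 Δ2=000110010101 Δ3=001110010101 | 3Δ
t=1: Δ0=001110010101 Δ1=001100010101 | 1Δ

3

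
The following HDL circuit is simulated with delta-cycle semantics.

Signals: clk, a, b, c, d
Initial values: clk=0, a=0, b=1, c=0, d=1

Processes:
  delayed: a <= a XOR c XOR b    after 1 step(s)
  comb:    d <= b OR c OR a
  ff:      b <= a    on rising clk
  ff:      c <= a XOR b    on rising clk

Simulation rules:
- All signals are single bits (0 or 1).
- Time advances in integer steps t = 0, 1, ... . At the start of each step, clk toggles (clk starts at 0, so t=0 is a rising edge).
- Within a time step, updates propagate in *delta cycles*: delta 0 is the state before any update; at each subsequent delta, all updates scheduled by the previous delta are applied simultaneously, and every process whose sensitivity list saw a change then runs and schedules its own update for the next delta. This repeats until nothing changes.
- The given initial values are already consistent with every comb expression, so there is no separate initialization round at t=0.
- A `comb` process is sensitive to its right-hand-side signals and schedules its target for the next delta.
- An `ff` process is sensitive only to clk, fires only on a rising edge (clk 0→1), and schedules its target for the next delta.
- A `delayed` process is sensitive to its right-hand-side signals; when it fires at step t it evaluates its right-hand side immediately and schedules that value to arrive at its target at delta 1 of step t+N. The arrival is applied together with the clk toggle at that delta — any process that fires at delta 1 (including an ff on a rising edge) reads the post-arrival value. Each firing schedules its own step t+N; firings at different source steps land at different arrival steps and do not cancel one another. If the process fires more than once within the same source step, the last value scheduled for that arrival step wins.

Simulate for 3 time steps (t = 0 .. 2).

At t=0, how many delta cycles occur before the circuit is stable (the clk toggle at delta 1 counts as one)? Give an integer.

2

[bits: b,d,clk,c,a]
t=0: Δ0=11000 Δ1=11100 Δ2=01110 | 2Δ
t=1: Δ0=01110 Δ1=01011 | 1Δ
t=2: Δ0=01011 Δ1=01110 Δ2=01100 Δ3=00100 | 3Δ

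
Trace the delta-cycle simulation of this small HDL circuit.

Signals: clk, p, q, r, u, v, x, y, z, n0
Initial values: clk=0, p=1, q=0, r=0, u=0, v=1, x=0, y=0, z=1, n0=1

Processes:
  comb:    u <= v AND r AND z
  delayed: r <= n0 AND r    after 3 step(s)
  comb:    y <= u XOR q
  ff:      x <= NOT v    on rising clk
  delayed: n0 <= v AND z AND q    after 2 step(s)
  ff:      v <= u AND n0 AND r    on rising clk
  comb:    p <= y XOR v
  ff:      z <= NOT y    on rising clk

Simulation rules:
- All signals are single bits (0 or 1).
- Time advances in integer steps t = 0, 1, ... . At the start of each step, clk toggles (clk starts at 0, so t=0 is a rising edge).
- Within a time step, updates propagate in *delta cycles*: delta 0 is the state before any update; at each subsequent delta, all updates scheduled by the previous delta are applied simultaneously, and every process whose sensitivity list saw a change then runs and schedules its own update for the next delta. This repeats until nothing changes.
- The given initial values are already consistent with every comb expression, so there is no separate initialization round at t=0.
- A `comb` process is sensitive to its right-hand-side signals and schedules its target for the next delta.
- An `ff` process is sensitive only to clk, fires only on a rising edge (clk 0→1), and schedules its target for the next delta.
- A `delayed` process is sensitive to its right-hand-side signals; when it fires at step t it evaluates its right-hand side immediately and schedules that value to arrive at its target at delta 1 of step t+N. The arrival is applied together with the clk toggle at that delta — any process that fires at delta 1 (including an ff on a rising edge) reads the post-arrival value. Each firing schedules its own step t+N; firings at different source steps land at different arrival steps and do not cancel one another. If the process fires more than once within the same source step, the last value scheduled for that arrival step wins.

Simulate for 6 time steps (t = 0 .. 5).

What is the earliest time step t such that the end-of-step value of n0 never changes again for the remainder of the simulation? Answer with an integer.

[bits: u,clk,q,r,n0,z,v,y,p,x]
t=0: Δ0=0000111010 Δ1=0100111010 Δ2=0100110010 Δ3=0100110000 | 3Δ
t=1: Δ0=0100110000 Δ1=0000110000 | 1Δ
t=2: Δ0=0000110000 Δ1=0100010000 Δ2=0100010001 | 2Δ
t=3: Δ0=0100010001 Δ1=0000010001 | 1Δ
t=4: Δ0=0000010001 Δ1=0100010001 | 1Δ
t=5: Δ0=0100010001 Δ1=0000010001 | 1Δ

2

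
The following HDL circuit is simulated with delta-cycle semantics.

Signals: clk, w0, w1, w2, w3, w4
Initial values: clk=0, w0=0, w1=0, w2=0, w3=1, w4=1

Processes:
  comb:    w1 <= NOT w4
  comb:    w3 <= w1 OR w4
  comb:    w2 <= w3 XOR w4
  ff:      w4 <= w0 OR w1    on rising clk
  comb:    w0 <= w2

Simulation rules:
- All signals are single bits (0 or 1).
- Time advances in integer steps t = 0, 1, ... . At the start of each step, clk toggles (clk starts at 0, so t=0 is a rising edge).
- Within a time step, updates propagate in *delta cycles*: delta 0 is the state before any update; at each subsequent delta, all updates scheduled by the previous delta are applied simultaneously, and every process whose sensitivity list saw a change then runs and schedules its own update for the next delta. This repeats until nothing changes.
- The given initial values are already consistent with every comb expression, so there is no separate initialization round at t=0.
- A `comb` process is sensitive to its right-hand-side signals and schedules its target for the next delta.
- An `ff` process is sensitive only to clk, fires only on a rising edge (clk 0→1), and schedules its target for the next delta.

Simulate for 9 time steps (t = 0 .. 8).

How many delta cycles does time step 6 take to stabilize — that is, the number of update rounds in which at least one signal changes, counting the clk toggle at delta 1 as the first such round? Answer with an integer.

4

[bits: w4,clk,w1,w0,w3,w2]
t=0: Δ0=100010 Δ1=110010 Δ2=010010 Δ3=011001 Δ4=011110 Δ5=011011 Δ6=011111 | 6Δ
t=1: Δ0=011111 Δ1=001111 | 1Δ
t=2: Δ0=001111 Δ1=011111 Δ2=111111 Δ3=110110 Δ4=110010 | 4Δ
t=3: Δ0=110010 Δ1=100010 | 1Δ
t=4: Δ0=100010 Δ1=110010 Δ2=010010 Δ3=011001 Δ4=011110 Δ5=011011 Δ6=011111 | 6Δ
t=5: Δ0=011111 Δ1=001111 | 1Δ
t=6: Δ0=001111 Δ1=011111 Δ2=111111 Δ3=110110 Δ4=110010 | 4Δ
t=7: Δ0=110010 Δ1=100010 | 1Δ
t=8: Δ0=100010 Δ1=110010 Δ2=010010 Δ3=011001 Δ4=011110 Δ5=011011 Δ6=011111 | 6Δ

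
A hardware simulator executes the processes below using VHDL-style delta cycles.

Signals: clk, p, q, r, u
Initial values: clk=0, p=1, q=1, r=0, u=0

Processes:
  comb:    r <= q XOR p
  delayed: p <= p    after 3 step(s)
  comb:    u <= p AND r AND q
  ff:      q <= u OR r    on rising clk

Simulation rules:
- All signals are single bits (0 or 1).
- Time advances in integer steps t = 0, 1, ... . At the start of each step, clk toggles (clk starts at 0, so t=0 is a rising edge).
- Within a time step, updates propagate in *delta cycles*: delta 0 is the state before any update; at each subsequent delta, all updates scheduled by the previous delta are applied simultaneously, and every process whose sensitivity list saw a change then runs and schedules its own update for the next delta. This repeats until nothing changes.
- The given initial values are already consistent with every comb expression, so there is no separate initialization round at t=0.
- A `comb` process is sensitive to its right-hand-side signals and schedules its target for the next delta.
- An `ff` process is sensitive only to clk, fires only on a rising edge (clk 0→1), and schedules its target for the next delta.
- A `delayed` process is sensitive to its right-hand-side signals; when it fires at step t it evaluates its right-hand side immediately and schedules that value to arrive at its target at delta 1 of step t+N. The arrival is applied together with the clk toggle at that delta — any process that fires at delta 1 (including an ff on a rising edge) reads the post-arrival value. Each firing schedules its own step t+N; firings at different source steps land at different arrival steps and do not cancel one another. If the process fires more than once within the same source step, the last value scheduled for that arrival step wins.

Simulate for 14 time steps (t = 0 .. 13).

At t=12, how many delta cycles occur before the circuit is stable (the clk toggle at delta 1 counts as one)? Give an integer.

t=0 Δ0: u=0 r=0 p=1 q=1 clk=0
  Δ1: clk:0→1
  Δ2: q:1→0
  Δ3: r:0→1
  (3Δ to stable)
t=1 Δ0: u=0 r=1 p=1 q=0 clk=1
  Δ1: clk:1→0
  (1Δ to stable)
t=2 Δ0: u=0 r=1 p=1 q=0 clk=0
  Δ1: clk:0→1
  Δ2: q:0→1
  Δ3: u:0→1, r:1→0
  Δ4: u:1→0
  (4Δ to stable)
t=3 Δ0: u=0 r=0 p=1 q=1 clk=1
  Δ1: clk:1→0
  (1Δ to stable)
t=4 Δ0: u=0 r=0 p=1 q=1 clk=0
  Δ1: clk:0→1
  Δ2: q:1→0
  Δ3: r:0→1
  (3Δ to stable)
t=5 Δ0: u=0 r=1 p=1 q=0 clk=1
  Δ1: clk:1→0
  (1Δ to stable)
t=6 Δ0: u=0 r=1 p=1 q=0 clk=0
  Δ1: clk:0→1
  Δ2: q:0→1
  Δ3: u:0→1, r:1→0
  Δ4: u:1→0
  (4Δ to stable)
t=7 Δ0: u=0 r=0 p=1 q=1 clk=1
  Δ1: clk:1→0
  (1Δ to stable)
t=8 Δ0: u=0 r=0 p=1 q=1 clk=0
  Δ1: clk:0→1
  Δ2: q:1→0
  Δ3: r:0→1
  (3Δ to stable)
t=9 Δ0: u=0 r=1 p=1 q=0 clk=1
  Δ1: clk:1→0
  (1Δ to stable)
t=10 Δ0: u=0 r=1 p=1 q=0 clk=0
  Δ1: clk:0→1
  Δ2: q:0→1
  Δ3: u:0→1, r:1→0
  Δ4: u:1→0
  (4Δ to stable)
t=11 Δ0: u=0 r=0 p=1 q=1 clk=1
  Δ1: clk:1→0
  (1Δ to stable)
t=12 Δ0: u=0 r=0 p=1 q=1 clk=0
  Δ1: clk:0→1
  Δ2: q:1→0
  Δ3: r:0→1
  (3Δ to stable)
t=13 Δ0: u=0 r=1 p=1 q=0 clk=1
  Δ1: clk:1→0
  (1Δ to stable)

3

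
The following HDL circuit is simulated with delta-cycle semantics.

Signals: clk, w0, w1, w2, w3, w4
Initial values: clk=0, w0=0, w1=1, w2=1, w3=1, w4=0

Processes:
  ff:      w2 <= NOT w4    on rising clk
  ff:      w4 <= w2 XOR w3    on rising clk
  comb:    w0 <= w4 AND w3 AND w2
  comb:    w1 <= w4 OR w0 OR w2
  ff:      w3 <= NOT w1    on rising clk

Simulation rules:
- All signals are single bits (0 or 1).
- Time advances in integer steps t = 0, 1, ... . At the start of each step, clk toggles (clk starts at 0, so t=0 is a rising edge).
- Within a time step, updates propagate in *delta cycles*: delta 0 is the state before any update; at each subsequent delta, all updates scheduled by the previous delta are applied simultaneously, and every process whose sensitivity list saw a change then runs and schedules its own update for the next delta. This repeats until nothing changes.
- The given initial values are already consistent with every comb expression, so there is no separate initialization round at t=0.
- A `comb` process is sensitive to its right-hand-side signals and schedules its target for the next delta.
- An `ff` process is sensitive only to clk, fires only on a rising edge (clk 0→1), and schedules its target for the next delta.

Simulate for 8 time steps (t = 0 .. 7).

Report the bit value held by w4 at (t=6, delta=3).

[bits: w2,clk,w3,w1,w0,w4]
t=0: Δ0=101100 Δ1=111100 Δ2=110100 | 2Δ
t=1: Δ0=110100 Δ1=100100 | 1Δ
t=2: Δ0=100100 Δ1=110100 Δ2=110101 | 2Δ
t=3: Δ0=110101 Δ1=100101 | 1Δ
t=4: Δ0=100101 Δ1=110101 Δ2=010101 | 2Δ
t=5: Δ0=010101 Δ1=000101 | 1Δ
t=6: Δ0=000101 Δ1=010101 Δ2=010100 Δ3=010000 | 3Δ
t=7: Δ0=010000 Δ1=000000 | 1Δ

0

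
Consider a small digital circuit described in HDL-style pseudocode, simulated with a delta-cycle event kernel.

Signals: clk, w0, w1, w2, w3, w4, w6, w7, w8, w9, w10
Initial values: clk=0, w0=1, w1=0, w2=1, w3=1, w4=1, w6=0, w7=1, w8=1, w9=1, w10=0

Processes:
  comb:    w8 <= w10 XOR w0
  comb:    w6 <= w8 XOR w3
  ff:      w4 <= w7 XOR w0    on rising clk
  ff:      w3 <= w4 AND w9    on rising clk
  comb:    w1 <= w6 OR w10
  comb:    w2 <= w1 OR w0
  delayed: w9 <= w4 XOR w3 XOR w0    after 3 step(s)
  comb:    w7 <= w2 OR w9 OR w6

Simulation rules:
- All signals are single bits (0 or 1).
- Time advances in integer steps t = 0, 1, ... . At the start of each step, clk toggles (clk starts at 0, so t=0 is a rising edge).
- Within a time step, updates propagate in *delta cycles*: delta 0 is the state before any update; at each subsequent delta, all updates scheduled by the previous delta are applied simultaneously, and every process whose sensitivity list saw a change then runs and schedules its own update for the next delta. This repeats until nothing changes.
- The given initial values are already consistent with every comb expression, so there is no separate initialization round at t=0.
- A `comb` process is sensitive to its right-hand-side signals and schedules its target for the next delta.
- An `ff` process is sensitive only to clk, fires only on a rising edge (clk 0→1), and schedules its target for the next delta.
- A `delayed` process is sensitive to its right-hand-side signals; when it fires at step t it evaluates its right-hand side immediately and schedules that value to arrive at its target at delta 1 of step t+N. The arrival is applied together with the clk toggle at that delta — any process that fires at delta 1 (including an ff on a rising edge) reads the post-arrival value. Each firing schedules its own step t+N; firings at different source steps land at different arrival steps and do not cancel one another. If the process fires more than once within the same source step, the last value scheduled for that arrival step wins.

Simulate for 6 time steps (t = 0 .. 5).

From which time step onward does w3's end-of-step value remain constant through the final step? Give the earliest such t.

t0.Δ0 w2=1 w8=1 w9=1 w3=1 w4=1 w10=0 w1=0 w0=1 clk=0 w7=1 w6=0
t0.Δ1 w2=1 w8=1 w9=1 w3=1 w4=1 w10=0 w1=0 w0=1 clk=1 w7=1 w6=0
t0.Δ2 w2=1 w8=1 w9=1 w3=1 w4=0 w10=0 w1=0 w0=1 clk=1 w7=1 w6=0
t1.Δ0 w2=1 w8=1 w9=1 w3=1 w4=0 w10=0 w1=0 w0=1 clk=1 w7=1 w6=0
t1.Δ1 w2=1 w8=1 w9=1 w3=1 w4=0 w10=0 w1=0 w0=1 clk=0 w7=1 w6=0
t2.Δ0 w2=1 w8=1 w9=1 w3=1 w4=0 w10=0 w1=0 w0=1 clk=0 w7=1 w6=0
t2.Δ1 w2=1 w8=1 w9=1 w3=1 w4=0 w10=0 w1=0 w0=1 clk=1 w7=1 w6=0
t2.Δ2 w2=1 w8=1 w9=1 w3=0 w4=0 w10=0 w1=0 w0=1 clk=1 w7=1 w6=0
t2.Δ3 w2=1 w8=1 w9=1 w3=0 w4=0 w10=0 w1=0 w0=1 clk=1 w7=1 w6=1
t2.Δ4 w2=1 w8=1 w9=1 w3=0 w4=0 w10=0 w1=1 w0=1 clk=1 w7=1 w6=1
t3.Δ0 w2=1 w8=1 w9=1 w3=0 w4=0 w10=0 w1=1 w0=1 clk=1 w7=1 w6=1
t3.Δ1 w2=1 w8=1 w9=0 w3=0 w4=0 w10=0 w1=1 w0=1 clk=0 w7=1 w6=1
t4.Δ0 w2=1 w8=1 w9=0 w3=0 w4=0 w10=0 w1=1 w0=1 clk=0 w7=1 w6=1
t4.Δ1 w2=1 w8=1 w9=0 w3=0 w4=0 w10=0 w1=1 w0=1 clk=1 w7=1 w6=1
t5.Δ0 w2=1 w8=1 w9=0 w3=0 w4=0 w10=0 w1=1 w0=1 clk=1 w7=1 w6=1
t5.Δ1 w2=1 w8=1 w9=1 w3=0 w4=0 w10=0 w1=1 w0=1 clk=0 w7=1 w6=1

2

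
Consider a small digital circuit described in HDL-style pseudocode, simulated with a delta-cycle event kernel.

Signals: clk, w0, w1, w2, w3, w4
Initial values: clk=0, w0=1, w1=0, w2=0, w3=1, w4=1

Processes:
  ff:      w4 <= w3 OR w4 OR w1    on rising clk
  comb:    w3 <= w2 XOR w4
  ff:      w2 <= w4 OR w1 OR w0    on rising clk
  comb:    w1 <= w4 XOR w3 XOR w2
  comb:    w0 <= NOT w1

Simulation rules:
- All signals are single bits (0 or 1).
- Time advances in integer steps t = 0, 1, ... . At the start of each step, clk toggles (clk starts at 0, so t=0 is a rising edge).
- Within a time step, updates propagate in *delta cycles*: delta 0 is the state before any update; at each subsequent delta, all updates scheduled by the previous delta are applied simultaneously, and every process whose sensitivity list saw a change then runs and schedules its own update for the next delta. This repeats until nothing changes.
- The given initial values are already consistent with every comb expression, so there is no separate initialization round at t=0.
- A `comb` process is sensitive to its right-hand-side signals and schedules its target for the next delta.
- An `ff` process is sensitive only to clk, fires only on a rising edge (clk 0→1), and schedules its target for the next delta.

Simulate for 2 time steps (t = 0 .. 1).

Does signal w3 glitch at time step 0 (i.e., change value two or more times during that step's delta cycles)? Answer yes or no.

t=0 Δ0: w0=1 w3=1 w1=0 w4=1 w2=0 clk=0
  Δ1: clk:0→1
  Δ2: w2:0→1
  Δ3: w3:1→0, w1:0→1
  Δ4: w0:1→0, w1:1→0
  Δ5: w0:0→1
  (5Δ to stable)
t=1 Δ0: w0=1 w3=0 w1=0 w4=1 w2=1 clk=1
  Δ1: clk:1→0
  (1Δ to stable)

no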